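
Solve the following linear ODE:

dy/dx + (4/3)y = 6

Using integrating factor method:

General solution: y = 9/2 + Ce^(-4x/3)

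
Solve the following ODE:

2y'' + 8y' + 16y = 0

Characteristic equation: 2r² + 8r + 16 = 0
Divide by 2: r² + 4r + 8 = 0
Roots: r = -2 ± 2i (complex conjugates)
General solution: y = e^(-2x)(C₁cos(2x) + C₂sin(2x))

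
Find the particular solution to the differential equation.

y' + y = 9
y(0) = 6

General solution: y = 9 + Ce^(-x)
Applying y(0) = 6: C = 6 - 9 = -3
Particular solution: y = 9 - 3e^(-x)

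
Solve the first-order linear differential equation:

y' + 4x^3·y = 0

Using integrating factor method:

General solution: y = Ce^(-x^4)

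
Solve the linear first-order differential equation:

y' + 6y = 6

Using integrating factor method:

General solution: y = 1 + Ce^(-6x)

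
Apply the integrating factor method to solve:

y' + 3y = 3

Using integrating factor method:

General solution: y = 1 + Ce^(-3x)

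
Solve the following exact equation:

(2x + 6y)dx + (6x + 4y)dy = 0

Verify exactness: ∂M/∂y = ∂N/∂x ✓
Find F(x,y) such that ∂F/∂x = M, ∂F/∂y = N
Solution: x² + 6xy + 2y² = C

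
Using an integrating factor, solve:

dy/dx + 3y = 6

Using integrating factor method:

General solution: y = 2 + Ce^(-3x)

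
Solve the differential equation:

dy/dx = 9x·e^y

Separating variables and integrating:
-e^(-y) = 9x²/2 + C

General solution: y = -ln(C - 9x²/2)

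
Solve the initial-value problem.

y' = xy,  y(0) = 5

General solution: y = Ce^(x²/2)
Applying IC y(0) = 5:
Particular solution: y = 5e^(x²/2)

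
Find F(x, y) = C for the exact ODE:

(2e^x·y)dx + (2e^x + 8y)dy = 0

Verify exactness: ∂M/∂y = ∂N/∂x ✓
Find F(x,y) such that ∂F/∂x = M, ∂F/∂y = N
Solution: 2e^x·y + 4y² = C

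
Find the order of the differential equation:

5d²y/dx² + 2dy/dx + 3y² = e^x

The order is 2 (highest derivative is of order 2).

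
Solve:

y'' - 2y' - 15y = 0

Characteristic equation: r² - 2r - 15 = 0
Roots: r = 5, -3 (distinct real)
General solution: y = C₁e^(5x) + C₂e^(-3x)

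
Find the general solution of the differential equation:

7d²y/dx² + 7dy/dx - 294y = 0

Characteristic equation: 7r² + 7r - 294 = 0
Divide by 7: r² + r - 42 = 0
Roots: r = 6, -7 (distinct real)
General solution: y = C₁e^(6x) + C₂e^(-7x)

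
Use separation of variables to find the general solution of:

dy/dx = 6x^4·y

Separating variables and integrating:
ln|y| = 6x^5/5 + C

General solution: y = Ce^(6x^5/5)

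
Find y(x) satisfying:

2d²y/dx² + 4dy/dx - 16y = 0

Characteristic equation: 2r² + 4r - 16 = 0
Divide by 2: r² + 2r - 8 = 0
Roots: r = 2, -4 (distinct real)
General solution: y = C₁e^(2x) + C₂e^(-4x)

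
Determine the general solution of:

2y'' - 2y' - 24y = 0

Characteristic equation: 2r² - 2r - 24 = 0
Divide by 2: r² - r - 12 = 0
Roots: r = 4, -3 (distinct real)
General solution: y = C₁e^(4x) + C₂e^(-3x)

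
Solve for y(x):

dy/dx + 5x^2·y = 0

Using integrating factor method:

General solution: y = Ce^(-5x^3/3)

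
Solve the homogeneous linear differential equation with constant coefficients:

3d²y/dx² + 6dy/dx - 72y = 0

Characteristic equation: 3r² + 6r - 72 = 0
Divide by 3: r² + 2r - 24 = 0
Roots: r = 4, -6 (distinct real)
General solution: y = C₁e^(4x) + C₂e^(-6x)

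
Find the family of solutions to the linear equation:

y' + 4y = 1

Using integrating factor method:

General solution: y = 1/4 + Ce^(-4x)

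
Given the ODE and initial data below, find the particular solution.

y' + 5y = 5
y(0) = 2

General solution: y = 1 + Ce^(-5x)
Applying y(0) = 2: C = 2 - 1 = 1
Particular solution: y = 1 + e^(-5x)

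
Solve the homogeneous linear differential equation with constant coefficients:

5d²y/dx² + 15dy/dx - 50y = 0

Characteristic equation: 5r² + 15r - 50 = 0
Divide by 5: r² + 3r - 10 = 0
Roots: r = 2, -5 (distinct real)
General solution: y = C₁e^(2x) + C₂e^(-5x)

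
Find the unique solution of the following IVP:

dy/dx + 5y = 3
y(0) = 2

General solution: y = 3/5 + Ce^(-5x)
Applying y(0) = 2: C = 2 - 3/5 = 7/5
Particular solution: y = 3/5 + (7/5)e^(-5x)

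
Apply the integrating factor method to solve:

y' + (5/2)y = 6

Using integrating factor method:

General solution: y = 12/5 + Ce^(-5x/2)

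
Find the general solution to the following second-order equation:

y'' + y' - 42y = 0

Characteristic equation: r² + r - 42 = 0
Roots: r = 6, -7 (distinct real)
General solution: y = C₁e^(6x) + C₂e^(-7x)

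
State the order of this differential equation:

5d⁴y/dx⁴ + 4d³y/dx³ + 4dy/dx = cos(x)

The order is 4 (highest derivative is of order 4).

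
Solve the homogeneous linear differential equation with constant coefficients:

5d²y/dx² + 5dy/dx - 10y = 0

Characteristic equation: 5r² + 5r - 10 = 0
Divide by 5: r² + r - 2 = 0
Roots: r = 1, -2 (distinct real)
General solution: y = C₁e^x + C₂e^(-2x)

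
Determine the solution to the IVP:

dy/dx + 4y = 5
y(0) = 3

General solution: y = 5/4 + Ce^(-4x)
Applying y(0) = 3: C = 3 - 5/4 = 7/4
Particular solution: y = 5/4 + (7/4)e^(-4x)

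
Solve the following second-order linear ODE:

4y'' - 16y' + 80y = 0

Characteristic equation: 4r² - 16r + 80 = 0
Divide by 4: r² - 4r + 20 = 0
Roots: r = 2 ± 4i (complex conjugates)
General solution: y = e^(2x)(C₁cos(4x) + C₂sin(4x))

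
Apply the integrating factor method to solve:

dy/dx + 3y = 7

Using integrating factor method:

General solution: y = 7/3 + Ce^(-3x)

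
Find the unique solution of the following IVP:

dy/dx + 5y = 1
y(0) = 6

General solution: y = 1/5 + Ce^(-5x)
Applying y(0) = 6: C = 6 - 1/5 = 29/5
Particular solution: y = 1/5 + (29/5)e^(-5x)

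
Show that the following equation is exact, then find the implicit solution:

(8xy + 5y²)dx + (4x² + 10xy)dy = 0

Verify exactness: ∂M/∂y = ∂N/∂x ✓
Find F(x,y) such that ∂F/∂x = M, ∂F/∂y = N
Solution: 4x²y + 5xy² = C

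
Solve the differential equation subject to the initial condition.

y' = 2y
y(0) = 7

General solution: y = Ce^(2x)
Applying IC y(0) = 7:
Particular solution: y = 7e^(2x)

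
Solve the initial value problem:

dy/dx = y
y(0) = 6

General solution: y = Ce^x
Applying IC y(0) = 6:
Particular solution: y = 6e^x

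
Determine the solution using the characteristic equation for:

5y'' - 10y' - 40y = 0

Characteristic equation: 5r² - 10r - 40 = 0
Divide by 5: r² - 2r - 8 = 0
Roots: r = 4, -2 (distinct real)
General solution: y = C₁e^(4x) + C₂e^(-2x)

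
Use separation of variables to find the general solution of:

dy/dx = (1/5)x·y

Separating variables and integrating:
ln|y| = x^2/10 + C

General solution: y = Ce^(x^2/10)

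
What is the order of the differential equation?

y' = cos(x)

The order is 1 (highest derivative is of order 1).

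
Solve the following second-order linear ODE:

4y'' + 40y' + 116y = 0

Characteristic equation: 4r² + 40r + 116 = 0
Divide by 4: r² + 10r + 29 = 0
Roots: r = -5 ± 2i (complex conjugates)
General solution: y = e^(-5x)(C₁cos(2x) + C₂sin(2x))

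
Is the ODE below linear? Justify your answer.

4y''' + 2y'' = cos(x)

Yes. Linear (y and its derivatives appear to the first power only, no products of y terms)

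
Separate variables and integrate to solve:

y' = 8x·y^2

Separating variables and integrating:
-1/y = 4x^2 + C

General solution: y^-1 = -4x^2 + C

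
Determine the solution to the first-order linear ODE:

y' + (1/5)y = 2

Using integrating factor method:

General solution: y = 10 + Ce^(-x/5)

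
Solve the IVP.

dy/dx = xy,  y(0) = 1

General solution: y = Ce^(x²/2)
Applying IC y(0) = 1:
Particular solution: y = e^(x²/2)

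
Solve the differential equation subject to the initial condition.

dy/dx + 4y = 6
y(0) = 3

General solution: y = 3/2 + Ce^(-4x)
Applying y(0) = 3: C = 3 - 3/2 = 3/2
Particular solution: y = 3/2 + (3/2)e^(-4x)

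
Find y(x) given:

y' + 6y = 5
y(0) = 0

General solution: y = 5/6 + Ce^(-6x)
Applying y(0) = 0: C = 0 - 5/6 = -5/6
Particular solution: y = 5/6 - (5/6)e^(-6x)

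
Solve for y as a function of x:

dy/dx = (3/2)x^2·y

Separating variables and integrating:
ln|y| = x^3/2 + C

General solution: y = Ce^(x^3/2)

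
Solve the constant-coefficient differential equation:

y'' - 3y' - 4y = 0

Characteristic equation: r² - 3r - 4 = 0
Roots: r = 4, -1 (distinct real)
General solution: y = C₁e^(4x) + C₂e^(-x)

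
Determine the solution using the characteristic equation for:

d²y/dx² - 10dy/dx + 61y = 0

Characteristic equation: r² - 10r + 61 = 0
Roots: r = 5 ± 6i (complex conjugates)
General solution: y = e^(5x)(C₁cos(6x) + C₂sin(6x))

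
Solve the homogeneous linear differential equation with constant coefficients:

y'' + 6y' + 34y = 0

Characteristic equation: r² + 6r + 34 = 0
Roots: r = -3 ± 5i (complex conjugates)
General solution: y = e^(-3x)(C₁cos(5x) + C₂sin(5x))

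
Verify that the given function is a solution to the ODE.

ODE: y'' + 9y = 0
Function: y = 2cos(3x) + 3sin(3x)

Verification:
y'' = -18cos(3x) - 27sin(3x)
y'' + 9y = 0 ✓

Yes, it is a solution.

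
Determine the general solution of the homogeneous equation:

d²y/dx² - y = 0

Characteristic equation: r² - 1 = 0
Roots: r = 1, -1 (distinct real)
General solution: y = C₁e^x + C₂e^(-x)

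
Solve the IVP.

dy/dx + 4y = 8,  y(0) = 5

General solution: y = 2 + Ce^(-4x)
Applying y(0) = 5: C = 5 - 2 = 3
Particular solution: y = 2 + 3e^(-4x)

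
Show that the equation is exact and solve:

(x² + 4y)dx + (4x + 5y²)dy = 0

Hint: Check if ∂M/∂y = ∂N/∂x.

Verify exactness: ∂M/∂y = ∂N/∂x ✓
Find F(x,y) such that ∂F/∂x = M, ∂F/∂y = N
Solution: x³/3 + 4xy + 5y³/3 = C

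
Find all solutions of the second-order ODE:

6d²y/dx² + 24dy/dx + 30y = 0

Characteristic equation: 6r² + 24r + 30 = 0
Divide by 6: r² + 4r + 5 = 0
Roots: r = -2 ± i (complex conjugates)
General solution: y = e^(-2x)(C₁cos(x) + C₂sin(x))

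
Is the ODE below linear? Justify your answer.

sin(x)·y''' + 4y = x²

Yes. Linear (y and its derivatives appear to the first power only, no products of y terms)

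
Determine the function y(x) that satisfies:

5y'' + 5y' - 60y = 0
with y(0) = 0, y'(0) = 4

General solution: y = C₁e^(3x) + C₂e^(-4x)
Applying ICs: C₁ = 4/7, C₂ = -4/7
Particular solution: y = (4/7)e^(3x) - (4/7)e^(-4x)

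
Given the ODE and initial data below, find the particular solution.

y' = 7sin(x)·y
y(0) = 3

General solution: y = Ce^(-7cos(x))
Applying IC y(0) = 3:
Particular solution: y = 3e^(7(1-cos(x)))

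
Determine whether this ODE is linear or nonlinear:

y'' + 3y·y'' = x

Nonlinear (y·y'' term)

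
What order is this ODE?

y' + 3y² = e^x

The order is 1 (highest derivative is of order 1).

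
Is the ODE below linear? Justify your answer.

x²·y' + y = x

Yes. Linear (y and its derivatives appear to the first power only, no products of y terms)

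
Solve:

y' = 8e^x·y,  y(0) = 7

General solution: y = Ce^(8e^x)
Applying IC y(0) = 7:
Particular solution: y = 7e^(8(e^x - 1))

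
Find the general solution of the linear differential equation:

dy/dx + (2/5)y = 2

Using integrating factor method:

General solution: y = 5 + Ce^(-2x/5)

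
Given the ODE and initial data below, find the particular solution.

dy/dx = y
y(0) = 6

General solution: y = Ce^x
Applying IC y(0) = 6:
Particular solution: y = 6e^x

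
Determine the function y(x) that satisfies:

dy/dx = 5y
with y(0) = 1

General solution: y = Ce^(5x)
Applying IC y(0) = 1:
Particular solution: y = e^(5x)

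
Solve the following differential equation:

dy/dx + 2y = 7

Using integrating factor method:

General solution: y = 7/2 + Ce^(-2x)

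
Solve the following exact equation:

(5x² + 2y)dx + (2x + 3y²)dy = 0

Verify exactness: ∂M/∂y = ∂N/∂x ✓
Find F(x,y) such that ∂F/∂x = M, ∂F/∂y = N
Solution: 5x³/3 + 2xy + y³ = C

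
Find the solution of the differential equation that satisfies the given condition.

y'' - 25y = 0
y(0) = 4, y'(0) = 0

General solution: y = C₁e^(5x) + C₂e^(-5x)
Applying ICs: C₁ = 2, C₂ = 2
Particular solution: y = 2e^(5x) + 2e^(-5x)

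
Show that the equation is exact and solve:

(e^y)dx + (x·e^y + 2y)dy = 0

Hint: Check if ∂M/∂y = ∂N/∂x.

Verify exactness: ∂M/∂y = ∂N/∂x ✓
Find F(x,y) such that ∂F/∂x = M, ∂F/∂y = N
Solution: x·e^y + y² = C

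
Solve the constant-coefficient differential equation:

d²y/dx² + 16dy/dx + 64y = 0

Characteristic equation: r² + 16r + 64 = 0
Factored: (r + 8)² = 0
Repeated root: r = -8
General solution: y = (C₁ + C₂x)e^(-8x)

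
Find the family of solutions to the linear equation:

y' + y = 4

Using integrating factor method:

General solution: y = 4 + Ce^(-x)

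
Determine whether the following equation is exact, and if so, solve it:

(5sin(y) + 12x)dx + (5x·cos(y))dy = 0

Verify exactness: ∂M/∂y = ∂N/∂x ✓
Find F(x,y) such that ∂F/∂x = M, ∂F/∂y = N
Solution: 5x·sin(y) + 6x² = C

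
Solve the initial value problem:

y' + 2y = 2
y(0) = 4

General solution: y = 1 + Ce^(-2x)
Applying y(0) = 4: C = 4 - 1 = 3
Particular solution: y = 1 + 3e^(-2x)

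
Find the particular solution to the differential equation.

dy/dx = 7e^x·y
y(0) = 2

General solution: y = Ce^(7e^x)
Applying IC y(0) = 2:
Particular solution: y = 2e^(7(e^x - 1))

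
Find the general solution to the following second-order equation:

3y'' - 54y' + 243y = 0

Characteristic equation: 3r² - 54r + 243 = 0
Divide by 3: r² - 18r + 81 = 0
Factored: (r - 9)² = 0
Repeated root: r = 9
General solution: y = (C₁ + C₂x)e^(9x)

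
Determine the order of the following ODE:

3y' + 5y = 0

The order is 1 (highest derivative is of order 1).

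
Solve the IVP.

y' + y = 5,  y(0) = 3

General solution: y = 5 + Ce^(-x)
Applying y(0) = 3: C = 3 - 5 = -2
Particular solution: y = 5 - 2e^(-x)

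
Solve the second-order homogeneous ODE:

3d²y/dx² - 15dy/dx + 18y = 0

Characteristic equation: 3r² - 15r + 18 = 0
Divide by 3: r² - 5r + 6 = 0
Roots: r = 3, 2 (distinct real)
General solution: y = C₁e^(3x) + C₂e^(2x)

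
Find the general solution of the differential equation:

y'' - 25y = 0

Characteristic equation: r² - 25 = 0
Roots: r = 5, -5 (distinct real)
General solution: y = C₁e^(5x) + C₂e^(-5x)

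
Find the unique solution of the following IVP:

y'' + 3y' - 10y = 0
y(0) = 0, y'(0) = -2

General solution: y = C₁e^(2x) + C₂e^(-5x)
Applying ICs: C₁ = -2/7, C₂ = 2/7
Particular solution: y = -(2/7)e^(2x) + (2/7)e^(-5x)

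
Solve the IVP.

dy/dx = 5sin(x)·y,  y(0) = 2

General solution: y = Ce^(-5cos(x))
Applying IC y(0) = 2:
Particular solution: y = 2e^(5(1-cos(x)))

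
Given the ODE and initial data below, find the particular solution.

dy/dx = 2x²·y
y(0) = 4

General solution: y = Ce^(2x³/3)
Applying IC y(0) = 4:
Particular solution: y = 4e^(2x³/3)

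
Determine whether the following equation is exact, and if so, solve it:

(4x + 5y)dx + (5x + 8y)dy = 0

Verify exactness: ∂M/∂y = ∂N/∂x ✓
Find F(x,y) such that ∂F/∂x = M, ∂F/∂y = N
Solution: 2x² + 5xy + 4y² = C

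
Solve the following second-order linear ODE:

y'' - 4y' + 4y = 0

Characteristic equation: r² - 4r + 4 = 0
Factored: (r - 2)² = 0
Repeated root: r = 2
General solution: y = (C₁ + C₂x)e^(2x)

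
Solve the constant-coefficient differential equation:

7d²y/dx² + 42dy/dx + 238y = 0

Characteristic equation: 7r² + 42r + 238 = 0
Divide by 7: r² + 6r + 34 = 0
Roots: r = -3 ± 5i (complex conjugates)
General solution: y = e^(-3x)(C₁cos(5x) + C₂sin(5x))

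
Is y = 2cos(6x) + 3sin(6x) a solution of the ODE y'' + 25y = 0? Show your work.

Verification:
y'' = -72cos(6x) - 108sin(6x)
y'' + 25y ≠ 0 (frequency mismatch: got 36 instead of 25)

No, it is not a solution.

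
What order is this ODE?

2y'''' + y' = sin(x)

The order is 4 (highest derivative is of order 4).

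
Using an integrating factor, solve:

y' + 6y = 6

Using integrating factor method:

General solution: y = 1 + Ce^(-6x)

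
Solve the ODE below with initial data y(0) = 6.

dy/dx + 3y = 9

General solution: y = 3 + Ce^(-3x)
Applying y(0) = 6: C = 6 - 3 = 3
Particular solution: y = 3 + 3e^(-3x)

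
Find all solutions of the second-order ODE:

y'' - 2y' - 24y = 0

Characteristic equation: r² - 2r - 24 = 0
Roots: r = 6, -4 (distinct real)
General solution: y = C₁e^(6x) + C₂e^(-4x)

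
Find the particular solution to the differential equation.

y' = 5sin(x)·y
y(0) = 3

General solution: y = Ce^(-5cos(x))
Applying IC y(0) = 3:
Particular solution: y = 3e^(5(1-cos(x)))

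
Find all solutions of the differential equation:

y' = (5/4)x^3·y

Separating variables and integrating:
ln|y| = 5x^4/16 + C

General solution: y = Ce^(5x^4/16)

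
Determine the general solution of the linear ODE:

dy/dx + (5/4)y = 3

Using integrating factor method:

General solution: y = 12/5 + Ce^(-5x/4)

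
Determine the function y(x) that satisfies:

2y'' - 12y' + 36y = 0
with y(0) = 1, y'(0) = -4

General solution: y = e^(3x)(C₁cos(3x) + C₂sin(3x))
Complex roots r = 3 ± 3i
Applying ICs: C₁ = 1, C₂ = -7/3
Particular solution: y = e^(3x)(cos(3x) - (7/3)sin(3x))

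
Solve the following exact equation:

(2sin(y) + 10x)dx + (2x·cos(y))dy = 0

Verify exactness: ∂M/∂y = ∂N/∂x ✓
Find F(x,y) such that ∂F/∂x = M, ∂F/∂y = N
Solution: 2x·sin(y) + 5x² = C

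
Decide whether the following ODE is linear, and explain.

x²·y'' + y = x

Linear (y and its derivatives appear to the first power only, no products of y terms)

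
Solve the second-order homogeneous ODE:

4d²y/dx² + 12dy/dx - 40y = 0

Characteristic equation: 4r² + 12r - 40 = 0
Divide by 4: r² + 3r - 10 = 0
Roots: r = 2, -5 (distinct real)
General solution: y = C₁e^(2x) + C₂e^(-5x)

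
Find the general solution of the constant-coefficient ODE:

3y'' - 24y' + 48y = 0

Characteristic equation: 3r² - 24r + 48 = 0
Divide by 3: r² - 8r + 16 = 0
Factored: (r - 4)² = 0
Repeated root: r = 4
General solution: y = (C₁ + C₂x)e^(4x)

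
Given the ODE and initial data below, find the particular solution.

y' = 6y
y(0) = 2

General solution: y = Ce^(6x)
Applying IC y(0) = 2:
Particular solution: y = 2e^(6x)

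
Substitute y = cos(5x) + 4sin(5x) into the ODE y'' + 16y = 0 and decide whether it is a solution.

Verification:
y'' = -25cos(5x) - 100sin(5x)
y'' + 16y ≠ 0 (frequency mismatch: got 25 instead of 16)

No, it is not a solution.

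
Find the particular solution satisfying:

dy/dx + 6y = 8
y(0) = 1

General solution: y = 4/3 + Ce^(-6x)
Applying y(0) = 1: C = 1 - 4/3 = -1/3
Particular solution: y = 4/3 - (1/3)e^(-6x)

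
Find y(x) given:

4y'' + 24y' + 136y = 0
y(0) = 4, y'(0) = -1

General solution: y = e^(-3x)(C₁cos(5x) + C₂sin(5x))
Complex roots r = -3 ± 5i
Applying ICs: C₁ = 4, C₂ = 11/5
Particular solution: y = e^(-3x)(4cos(5x) + (11/5)sin(5x))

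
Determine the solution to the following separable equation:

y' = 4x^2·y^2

Separating variables and integrating:
-1/y = 4x^3/3 + C

General solution: y^-1 = (-4/3)x^3 + C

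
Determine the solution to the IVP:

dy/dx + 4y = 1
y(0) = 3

General solution: y = 1/4 + Ce^(-4x)
Applying y(0) = 3: C = 3 - 1/4 = 11/4
Particular solution: y = 1/4 + (11/4)e^(-4x)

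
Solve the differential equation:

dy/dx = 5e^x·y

Separating variables and integrating:
ln|y| = 5e^x + C

General solution: y = Ce^(5e^x)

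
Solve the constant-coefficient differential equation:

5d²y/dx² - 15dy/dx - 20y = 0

Characteristic equation: 5r² - 15r - 20 = 0
Divide by 5: r² - 3r - 4 = 0
Roots: r = 4, -1 (distinct real)
General solution: y = C₁e^(4x) + C₂e^(-x)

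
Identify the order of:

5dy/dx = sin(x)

The order is 1 (highest derivative is of order 1).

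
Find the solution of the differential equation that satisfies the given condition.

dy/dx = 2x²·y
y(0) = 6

General solution: y = Ce^(2x³/3)
Applying IC y(0) = 6:
Particular solution: y = 6e^(2x³/3)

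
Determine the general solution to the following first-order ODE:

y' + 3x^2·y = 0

Using integrating factor method:

General solution: y = Ce^(-x^3)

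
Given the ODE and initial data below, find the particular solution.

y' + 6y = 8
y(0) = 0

General solution: y = 4/3 + Ce^(-6x)
Applying y(0) = 0: C = 0 - 4/3 = -4/3
Particular solution: y = 4/3 - (4/3)e^(-6x)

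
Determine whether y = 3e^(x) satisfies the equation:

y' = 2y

Verification:
y = 3e^(x)
y' = 3e^(x)
But 2y = 6e^(x)
y' ≠ 2y — the derivative does not match

No, it is not a solution.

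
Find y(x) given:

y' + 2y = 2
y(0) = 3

General solution: y = 1 + Ce^(-2x)
Applying y(0) = 3: C = 3 - 1 = 2
Particular solution: y = 1 + 2e^(-2x)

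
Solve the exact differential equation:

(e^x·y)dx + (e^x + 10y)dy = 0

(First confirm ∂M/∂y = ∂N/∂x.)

Verify exactness: ∂M/∂y = ∂N/∂x ✓
Find F(x,y) such that ∂F/∂x = M, ∂F/∂y = N
Solution: e^x·y + 5y² = C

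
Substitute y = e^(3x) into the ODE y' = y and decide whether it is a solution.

Verification:
y = e^(3x)
y' = 3e^(3x)
But y = e^(3x)
y' ≠ y — the derivative does not match

No, it is not a solution.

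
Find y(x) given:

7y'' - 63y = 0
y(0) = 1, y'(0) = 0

General solution: y = C₁e^(3x) + C₂e^(-3x)
Applying ICs: C₁ = 1/2, C₂ = 1/2
Particular solution: y = (1/2)e^(3x) + (1/2)e^(-3x)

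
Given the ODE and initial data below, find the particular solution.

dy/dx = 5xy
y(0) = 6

General solution: y = Ce^(5x²/2)
Applying IC y(0) = 6:
Particular solution: y = 6e^(5x²/2)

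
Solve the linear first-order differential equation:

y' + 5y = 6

Using integrating factor method:

General solution: y = 6/5 + Ce^(-5x)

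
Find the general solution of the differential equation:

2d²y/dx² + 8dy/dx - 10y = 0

Characteristic equation: 2r² + 8r - 10 = 0
Divide by 2: r² + 4r - 5 = 0
Roots: r = 1, -5 (distinct real)
General solution: y = C₁e^x + C₂e^(-5x)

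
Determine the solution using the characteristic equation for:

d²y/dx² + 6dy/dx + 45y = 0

Characteristic equation: r² + 6r + 45 = 0
Roots: r = -3 ± 6i (complex conjugates)
General solution: y = e^(-3x)(C₁cos(6x) + C₂sin(6x))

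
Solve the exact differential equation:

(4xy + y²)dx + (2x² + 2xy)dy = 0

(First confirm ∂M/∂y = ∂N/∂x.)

Verify exactness: ∂M/∂y = ∂N/∂x ✓
Find F(x,y) such that ∂F/∂x = M, ∂F/∂y = N
Solution: 2x²y + xy² = C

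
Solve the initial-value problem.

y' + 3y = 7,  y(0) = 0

General solution: y = 7/3 + Ce^(-3x)
Applying y(0) = 0: C = 0 - 7/3 = -7/3
Particular solution: y = 7/3 - (7/3)e^(-3x)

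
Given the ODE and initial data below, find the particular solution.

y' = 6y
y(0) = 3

General solution: y = Ce^(6x)
Applying IC y(0) = 3:
Particular solution: y = 3e^(6x)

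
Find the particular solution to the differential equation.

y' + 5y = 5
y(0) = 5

General solution: y = 1 + Ce^(-5x)
Applying y(0) = 5: C = 5 - 1 = 4
Particular solution: y = 1 + 4e^(-5x)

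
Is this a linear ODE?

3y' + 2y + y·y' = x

No. Nonlinear (product y·y')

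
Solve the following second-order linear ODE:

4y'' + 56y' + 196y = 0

Characteristic equation: 4r² + 56r + 196 = 0
Divide by 4: r² + 14r + 49 = 0
Factored: (r + 7)² = 0
Repeated root: r = -7
General solution: y = (C₁ + C₂x)e^(-7x)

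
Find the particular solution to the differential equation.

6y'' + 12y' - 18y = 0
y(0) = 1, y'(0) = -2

General solution: y = C₁e^x + C₂e^(-3x)
Applying ICs: C₁ = 1/4, C₂ = 3/4
Particular solution: y = (1/4)e^x + (3/4)e^(-3x)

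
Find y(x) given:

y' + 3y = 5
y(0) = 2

General solution: y = 5/3 + Ce^(-3x)
Applying y(0) = 2: C = 2 - 5/3 = 1/3
Particular solution: y = 5/3 + (1/3)e^(-3x)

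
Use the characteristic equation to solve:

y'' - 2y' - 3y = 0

Characteristic equation: r² - 2r - 3 = 0
Roots: r = 3, -1 (distinct real)
General solution: y = C₁e^(3x) + C₂e^(-x)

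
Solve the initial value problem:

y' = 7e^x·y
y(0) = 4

General solution: y = Ce^(7e^x)
Applying IC y(0) = 4:
Particular solution: y = 4e^(7(e^x - 1))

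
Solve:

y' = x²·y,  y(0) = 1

General solution: y = Ce^(x³/3)
Applying IC y(0) = 1:
Particular solution: y = e^(x³/3)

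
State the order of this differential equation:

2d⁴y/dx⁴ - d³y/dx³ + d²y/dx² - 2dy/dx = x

The order is 4 (highest derivative is of order 4).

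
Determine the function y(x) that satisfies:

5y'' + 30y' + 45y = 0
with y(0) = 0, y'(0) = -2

General solution: y = (C₁ + C₂x)e^(-3x)
Repeated root r = -3
Applying ICs: C₁ = 0, C₂ = -2
Particular solution: y = -2xe^(-3x)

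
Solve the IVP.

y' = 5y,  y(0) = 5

General solution: y = Ce^(5x)
Applying IC y(0) = 5:
Particular solution: y = 5e^(5x)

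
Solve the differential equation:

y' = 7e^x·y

Separating variables and integrating:
ln|y| = 7e^x + C

General solution: y = Ce^(7e^x)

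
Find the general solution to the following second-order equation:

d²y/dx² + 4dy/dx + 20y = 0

Characteristic equation: r² + 4r + 20 = 0
Roots: r = -2 ± 4i (complex conjugates)
General solution: y = e^(-2x)(C₁cos(4x) + C₂sin(4x))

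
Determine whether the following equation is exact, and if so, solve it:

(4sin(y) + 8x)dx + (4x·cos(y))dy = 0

Verify exactness: ∂M/∂y = ∂N/∂x ✓
Find F(x,y) such that ∂F/∂x = M, ∂F/∂y = N
Solution: 4x·sin(y) + 4x² = C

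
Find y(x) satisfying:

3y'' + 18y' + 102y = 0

Characteristic equation: 3r² + 18r + 102 = 0
Divide by 3: r² + 6r + 34 = 0
Roots: r = -3 ± 5i (complex conjugates)
General solution: y = e^(-3x)(C₁cos(5x) + C₂sin(5x))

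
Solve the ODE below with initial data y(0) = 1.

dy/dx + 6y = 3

General solution: y = 1/2 + Ce^(-6x)
Applying y(0) = 1: C = 1 - 1/2 = 1/2
Particular solution: y = 1/2 + (1/2)e^(-6x)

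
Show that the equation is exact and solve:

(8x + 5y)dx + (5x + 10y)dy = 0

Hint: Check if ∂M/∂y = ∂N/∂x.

Verify exactness: ∂M/∂y = ∂N/∂x ✓
Find F(x,y) such that ∂F/∂x = M, ∂F/∂y = N
Solution: 4x² + 5xy + 5y² = C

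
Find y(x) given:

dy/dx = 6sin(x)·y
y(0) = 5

General solution: y = Ce^(-6cos(x))
Applying IC y(0) = 5:
Particular solution: y = 5e^(6(1-cos(x)))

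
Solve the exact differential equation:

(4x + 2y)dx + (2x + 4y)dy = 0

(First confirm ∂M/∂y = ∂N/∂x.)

Verify exactness: ∂M/∂y = ∂N/∂x ✓
Find F(x,y) such that ∂F/∂x = M, ∂F/∂y = N
Solution: 2x² + 2xy + 2y² = C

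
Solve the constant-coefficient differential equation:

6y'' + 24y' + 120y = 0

Characteristic equation: 6r² + 24r + 120 = 0
Divide by 6: r² + 4r + 20 = 0
Roots: r = -2 ± 4i (complex conjugates)
General solution: y = e^(-2x)(C₁cos(4x) + C₂sin(4x))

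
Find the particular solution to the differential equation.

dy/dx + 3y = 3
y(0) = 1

General solution: y = 1 + Ce^(-3x)
Applying y(0) = 1: C = 1 - 1 = 0
Particular solution: y = 1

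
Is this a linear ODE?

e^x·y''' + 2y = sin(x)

Yes. Linear (y and its derivatives appear to the first power only, no products of y terms)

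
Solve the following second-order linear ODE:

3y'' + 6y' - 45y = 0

Characteristic equation: 3r² + 6r - 45 = 0
Divide by 3: r² + 2r - 15 = 0
Roots: r = 3, -5 (distinct real)
General solution: y = C₁e^(3x) + C₂e^(-5x)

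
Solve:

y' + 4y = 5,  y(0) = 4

General solution: y = 5/4 + Ce^(-4x)
Applying y(0) = 4: C = 4 - 5/4 = 11/4
Particular solution: y = 5/4 + (11/4)e^(-4x)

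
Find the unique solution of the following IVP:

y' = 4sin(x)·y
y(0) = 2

General solution: y = Ce^(-4cos(x))
Applying IC y(0) = 2:
Particular solution: y = 2e^(4(1-cos(x)))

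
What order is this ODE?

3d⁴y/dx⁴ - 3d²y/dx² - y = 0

The order is 4 (highest derivative is of order 4).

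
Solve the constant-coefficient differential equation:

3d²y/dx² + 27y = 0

Characteristic equation: 3r² + 27 = 0
Divide by 3: r² + 9 = 0
Roots: r = ±3i (complex conjugates)
General solution: y = C₁cos(3x) + C₂sin(3x)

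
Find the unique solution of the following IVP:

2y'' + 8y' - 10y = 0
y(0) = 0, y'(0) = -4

General solution: y = C₁e^x + C₂e^(-5x)
Applying ICs: C₁ = -2/3, C₂ = 2/3
Particular solution: y = -(2/3)e^x + (2/3)e^(-5x)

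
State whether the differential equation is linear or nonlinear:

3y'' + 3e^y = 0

Nonlinear (e^y is nonlinear in y)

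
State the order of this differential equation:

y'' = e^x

The order is 2 (highest derivative is of order 2).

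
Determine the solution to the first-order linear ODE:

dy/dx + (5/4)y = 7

Using integrating factor method:

General solution: y = 28/5 + Ce^(-5x/4)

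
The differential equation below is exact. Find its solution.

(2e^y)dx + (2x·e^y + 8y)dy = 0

Verify exactness: ∂M/∂y = ∂N/∂x ✓
Find F(x,y) such that ∂F/∂x = M, ∂F/∂y = N
Solution: 2x·e^y + 4y² = C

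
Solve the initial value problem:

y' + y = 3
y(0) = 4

General solution: y = 3 + Ce^(-x)
Applying y(0) = 4: C = 4 - 3 = 1
Particular solution: y = 3 + e^(-x)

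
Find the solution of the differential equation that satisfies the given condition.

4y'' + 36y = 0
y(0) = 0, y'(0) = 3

General solution: y = C₁cos(3x) + C₂sin(3x)
Complex roots r = ±3i
Applying ICs: C₁ = 0, C₂ = 1
Particular solution: y = sin(3x)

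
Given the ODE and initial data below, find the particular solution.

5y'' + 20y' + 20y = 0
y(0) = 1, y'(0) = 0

General solution: y = (C₁ + C₂x)e^(-2x)
Repeated root r = -2
Applying ICs: C₁ = 1, C₂ = 2
Particular solution: y = (1 + 2x)e^(-2x)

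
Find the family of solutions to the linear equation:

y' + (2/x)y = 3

Using integrating factor method:

General solution: y = x + Cx^(-2)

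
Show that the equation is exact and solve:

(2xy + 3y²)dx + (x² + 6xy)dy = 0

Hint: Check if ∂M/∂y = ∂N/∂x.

Verify exactness: ∂M/∂y = ∂N/∂x ✓
Find F(x,y) such that ∂F/∂x = M, ∂F/∂y = N
Solution: x²y + 3xy² = C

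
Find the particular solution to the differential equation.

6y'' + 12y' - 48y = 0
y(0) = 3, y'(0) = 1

General solution: y = C₁e^(2x) + C₂e^(-4x)
Applying ICs: C₁ = 13/6, C₂ = 5/6
Particular solution: y = (13/6)e^(2x) + (5/6)e^(-4x)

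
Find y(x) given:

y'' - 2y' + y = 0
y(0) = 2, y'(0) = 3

General solution: y = (C₁ + C₂x)e^x
Repeated root r = 1
Applying ICs: C₁ = 2, C₂ = 1
Particular solution: y = (2 + x)e^x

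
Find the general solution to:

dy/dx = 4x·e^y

Separating variables and integrating:
-e^(-y) = 2x² + C

General solution: y = -ln(C - 2x²)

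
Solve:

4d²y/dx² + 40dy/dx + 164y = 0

Characteristic equation: 4r² + 40r + 164 = 0
Divide by 4: r² + 10r + 41 = 0
Roots: r = -5 ± 4i (complex conjugates)
General solution: y = e^(-5x)(C₁cos(4x) + C₂sin(4x))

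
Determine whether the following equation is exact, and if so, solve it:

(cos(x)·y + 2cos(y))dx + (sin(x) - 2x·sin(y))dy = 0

Verify exactness: ∂M/∂y = ∂N/∂x ✓
Find F(x,y) such that ∂F/∂x = M, ∂F/∂y = N
Solution: sin(x)·y + 2x·cos(y) = C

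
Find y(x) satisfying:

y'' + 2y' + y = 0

Characteristic equation: r² + 2r + 1 = 0
Factored: (r + 1)² = 0
Repeated root: r = -1
General solution: y = (C₁ + C₂x)e^(-x)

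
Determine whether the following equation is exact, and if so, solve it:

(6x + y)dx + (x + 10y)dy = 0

Verify exactness: ∂M/∂y = ∂N/∂x ✓
Find F(x,y) such that ∂F/∂x = M, ∂F/∂y = N
Solution: 3x² + xy + 5y² = C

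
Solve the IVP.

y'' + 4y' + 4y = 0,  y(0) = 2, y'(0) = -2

General solution: y = (C₁ + C₂x)e^(-2x)
Repeated root r = -2
Applying ICs: C₁ = 2, C₂ = 2
Particular solution: y = (2 + 2x)e^(-2x)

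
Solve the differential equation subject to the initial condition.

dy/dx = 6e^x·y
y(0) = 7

General solution: y = Ce^(6e^x)
Applying IC y(0) = 7:
Particular solution: y = 7e^(6(e^x - 1))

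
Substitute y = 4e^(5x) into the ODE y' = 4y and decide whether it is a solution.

Verification:
y = 4e^(5x)
y' = 20e^(5x)
But 4y = 16e^(5x)
y' ≠ 4y — the derivative does not match

No, it is not a solution.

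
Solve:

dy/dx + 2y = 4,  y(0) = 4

General solution: y = 2 + Ce^(-2x)
Applying y(0) = 4: C = 4 - 2 = 2
Particular solution: y = 2 + 2e^(-2x)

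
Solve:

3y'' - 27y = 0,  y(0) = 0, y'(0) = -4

General solution: y = C₁e^(3x) + C₂e^(-3x)
Applying ICs: C₁ = -2/3, C₂ = 2/3
Particular solution: y = -(2/3)e^(3x) + (2/3)e^(-3x)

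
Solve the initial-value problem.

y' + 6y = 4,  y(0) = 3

General solution: y = 2/3 + Ce^(-6x)
Applying y(0) = 3: C = 3 - 2/3 = 7/3
Particular solution: y = 2/3 + (7/3)e^(-6x)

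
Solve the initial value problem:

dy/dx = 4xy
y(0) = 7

General solution: y = Ce^(2x²)
Applying IC y(0) = 7:
Particular solution: y = 7e^(2x²)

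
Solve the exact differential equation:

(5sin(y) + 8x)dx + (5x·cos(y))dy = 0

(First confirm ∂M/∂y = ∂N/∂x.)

Verify exactness: ∂M/∂y = ∂N/∂x ✓
Find F(x,y) such that ∂F/∂x = M, ∂F/∂y = N
Solution: 5x·sin(y) + 4x² = C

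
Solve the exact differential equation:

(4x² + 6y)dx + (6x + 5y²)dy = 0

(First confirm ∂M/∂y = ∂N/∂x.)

Verify exactness: ∂M/∂y = ∂N/∂x ✓
Find F(x,y) such that ∂F/∂x = M, ∂F/∂y = N
Solution: 4x³/3 + 6xy + 5y³/3 = C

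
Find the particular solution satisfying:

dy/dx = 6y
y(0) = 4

General solution: y = Ce^(6x)
Applying IC y(0) = 4:
Particular solution: y = 4e^(6x)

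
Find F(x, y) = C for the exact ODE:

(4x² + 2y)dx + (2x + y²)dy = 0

Verify exactness: ∂M/∂y = ∂N/∂x ✓
Find F(x,y) such that ∂F/∂x = M, ∂F/∂y = N
Solution: 4x³/3 + 2xy + y³/3 = C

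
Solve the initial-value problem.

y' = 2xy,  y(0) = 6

General solution: y = Ce^(x²)
Applying IC y(0) = 6:
Particular solution: y = 6e^(x²)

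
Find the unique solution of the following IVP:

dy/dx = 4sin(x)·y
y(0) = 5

General solution: y = Ce^(-4cos(x))
Applying IC y(0) = 5:
Particular solution: y = 5e^(4(1-cos(x)))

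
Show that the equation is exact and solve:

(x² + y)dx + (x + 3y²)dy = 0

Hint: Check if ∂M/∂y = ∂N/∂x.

Verify exactness: ∂M/∂y = ∂N/∂x ✓
Find F(x,y) such that ∂F/∂x = M, ∂F/∂y = N
Solution: x³/3 + xy + y³ = C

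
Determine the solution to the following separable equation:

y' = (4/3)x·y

Separating variables and integrating:
ln|y| = 2x^2/3 + C

General solution: y = Ce^(2x^2/3)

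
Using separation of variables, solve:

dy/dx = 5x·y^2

Separating variables and integrating:
-1/y = 5x^2/2 + C

General solution: y^-1 = (-5/2)x^2 + C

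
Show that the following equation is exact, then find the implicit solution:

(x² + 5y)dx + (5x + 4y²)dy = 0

Verify exactness: ∂M/∂y = ∂N/∂x ✓
Find F(x,y) such that ∂F/∂x = M, ∂F/∂y = N
Solution: x³/3 + 5xy + 4y³/3 = C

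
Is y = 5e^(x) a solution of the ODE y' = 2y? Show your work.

Verification:
y = 5e^(x)
y' = 5e^(x)
But 2y = 10e^(x)
y' ≠ 2y — the derivative does not match

No, it is not a solution.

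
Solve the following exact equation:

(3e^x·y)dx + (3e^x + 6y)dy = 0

Verify exactness: ∂M/∂y = ∂N/∂x ✓
Find F(x,y) such that ∂F/∂x = M, ∂F/∂y = N
Solution: 3e^x·y + 3y² = C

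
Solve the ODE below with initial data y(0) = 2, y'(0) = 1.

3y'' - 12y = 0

General solution: y = C₁e^(2x) + C₂e^(-2x)
Applying ICs: C₁ = 5/4, C₂ = 3/4
Particular solution: y = (5/4)e^(2x) + (3/4)e^(-2x)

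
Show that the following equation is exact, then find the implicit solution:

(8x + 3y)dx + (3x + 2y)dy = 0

Verify exactness: ∂M/∂y = ∂N/∂x ✓
Find F(x,y) such that ∂F/∂x = M, ∂F/∂y = N
Solution: 4x² + 3xy + y² = C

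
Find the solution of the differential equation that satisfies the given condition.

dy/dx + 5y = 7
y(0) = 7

General solution: y = 7/5 + Ce^(-5x)
Applying y(0) = 7: C = 7 - 7/5 = 28/5
Particular solution: y = 7/5 + (28/5)e^(-5x)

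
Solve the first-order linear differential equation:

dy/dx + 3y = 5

Using integrating factor method:

General solution: y = 5/3 + Ce^(-3x)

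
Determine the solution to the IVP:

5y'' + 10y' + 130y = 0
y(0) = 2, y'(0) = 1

General solution: y = e^(-x)(C₁cos(5x) + C₂sin(5x))
Complex roots r = -1 ± 5i
Applying ICs: C₁ = 2, C₂ = 3/5
Particular solution: y = e^(-x)(2cos(5x) + (3/5)sin(5x))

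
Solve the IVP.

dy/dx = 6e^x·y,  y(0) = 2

General solution: y = Ce^(6e^x)
Applying IC y(0) = 2:
Particular solution: y = 2e^(6(e^x - 1))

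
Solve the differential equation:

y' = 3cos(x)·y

Separating variables and integrating:
ln|y| = 3sin(x) + C

General solution: y = Ce^(3sin(x))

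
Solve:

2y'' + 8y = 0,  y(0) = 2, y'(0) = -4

General solution: y = C₁cos(2x) + C₂sin(2x)
Complex roots r = ±2i
Applying ICs: C₁ = 2, C₂ = -2
Particular solution: y = 2cos(2x) - 2sin(2x)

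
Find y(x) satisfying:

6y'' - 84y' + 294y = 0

Characteristic equation: 6r² - 84r + 294 = 0
Divide by 6: r² - 14r + 49 = 0
Factored: (r - 7)² = 0
Repeated root: r = 7
General solution: y = (C₁ + C₂x)e^(7x)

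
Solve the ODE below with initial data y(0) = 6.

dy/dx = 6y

General solution: y = Ce^(6x)
Applying IC y(0) = 6:
Particular solution: y = 6e^(6x)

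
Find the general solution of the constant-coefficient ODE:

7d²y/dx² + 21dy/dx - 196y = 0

Characteristic equation: 7r² + 21r - 196 = 0
Divide by 7: r² + 3r - 28 = 0
Roots: r = 4, -7 (distinct real)
General solution: y = C₁e^(4x) + C₂e^(-7x)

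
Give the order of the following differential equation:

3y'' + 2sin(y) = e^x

The order is 2 (highest derivative is of order 2).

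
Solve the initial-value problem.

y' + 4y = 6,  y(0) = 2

General solution: y = 3/2 + Ce^(-4x)
Applying y(0) = 2: C = 2 - 3/2 = 1/2
Particular solution: y = 3/2 + (1/2)e^(-4x)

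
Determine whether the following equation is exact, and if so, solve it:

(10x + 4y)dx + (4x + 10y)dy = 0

Verify exactness: ∂M/∂y = ∂N/∂x ✓
Find F(x,y) such that ∂F/∂x = M, ∂F/∂y = N
Solution: 5x² + 4xy + 5y² = C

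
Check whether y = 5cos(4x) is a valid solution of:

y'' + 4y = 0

Verification:
y'' = -80cos(4x)
y'' + 4y ≠ 0 (frequency mismatch: got 16 instead of 4)

No, it is not a solution.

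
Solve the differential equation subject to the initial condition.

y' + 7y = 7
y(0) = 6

General solution: y = 1 + Ce^(-7x)
Applying y(0) = 6: C = 6 - 1 = 5
Particular solution: y = 1 + 5e^(-7x)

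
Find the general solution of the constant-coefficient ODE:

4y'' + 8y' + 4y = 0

Characteristic equation: 4r² + 8r + 4 = 0
Divide by 4: r² + 2r + 1 = 0
Factored: (r + 1)² = 0
Repeated root: r = -1
General solution: y = (C₁ + C₂x)e^(-x)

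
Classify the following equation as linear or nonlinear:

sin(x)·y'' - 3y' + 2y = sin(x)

Linear (y and its derivatives appear to the first power only, no products of y terms)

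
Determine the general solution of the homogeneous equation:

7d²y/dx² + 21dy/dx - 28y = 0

Characteristic equation: 7r² + 21r - 28 = 0
Divide by 7: r² + 3r - 4 = 0
Roots: r = 1, -4 (distinct real)
General solution: y = C₁e^x + C₂e^(-4x)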